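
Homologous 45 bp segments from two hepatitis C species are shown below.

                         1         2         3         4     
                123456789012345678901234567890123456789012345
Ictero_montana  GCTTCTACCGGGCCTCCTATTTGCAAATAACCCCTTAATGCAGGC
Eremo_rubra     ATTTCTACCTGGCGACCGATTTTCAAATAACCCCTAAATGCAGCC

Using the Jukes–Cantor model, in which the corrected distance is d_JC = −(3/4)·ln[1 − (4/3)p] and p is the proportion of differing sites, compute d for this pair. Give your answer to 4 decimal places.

The sequences differ at positions 1 (G/A), 2 (C/T), 10 (G/T), 14 (C/G), 15 (T/A), 18 (T/G), 23 (G/T), 36 (T/A), 44 (G/C).
p = 9/45 = 0.200000.
d = −0.75 · ln(1 − (4/3)·0.200000) = −0.75 · ln(0.733333) = −0.75 · (-0.310155) = 0.2326.

0.2326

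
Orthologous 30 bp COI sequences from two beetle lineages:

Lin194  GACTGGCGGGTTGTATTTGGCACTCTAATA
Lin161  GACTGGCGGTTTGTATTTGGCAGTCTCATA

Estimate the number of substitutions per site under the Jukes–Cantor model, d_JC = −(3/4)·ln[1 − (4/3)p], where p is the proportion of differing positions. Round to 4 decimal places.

0.1073

The sequences differ at positions 10 (G/T), 23 (C/G), 27 (A/C).
p = 3/30 = 0.100000.
d = −0.75 · ln(1 − (4/3)·0.100000) = −0.75 · ln(0.866667) = −0.75 · (-0.143100) = 0.1073.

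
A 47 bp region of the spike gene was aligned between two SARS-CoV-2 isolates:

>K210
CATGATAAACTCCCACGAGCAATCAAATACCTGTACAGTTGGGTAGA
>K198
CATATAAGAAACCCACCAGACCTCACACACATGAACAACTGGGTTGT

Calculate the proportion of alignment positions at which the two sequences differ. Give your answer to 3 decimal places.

Differing sites — 4:G/A; 5:A/T; 6:T/A; 8:A/G; 10:C/A; 11:T/A; 17:G/C; 20:C/A; 21:A/C; 22:A/C; 26:A/C; 28:T/C; 31:C/A; 34:T/A; 38:G/A; 39:T/C; 45:A/T; 47:A/T.
There are 18 differences over 47 sites, so p = 18/47 = 0.383.

0.383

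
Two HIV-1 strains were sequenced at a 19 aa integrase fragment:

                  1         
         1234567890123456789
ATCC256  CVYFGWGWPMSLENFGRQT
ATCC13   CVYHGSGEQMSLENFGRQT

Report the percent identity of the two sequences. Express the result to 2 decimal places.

78.95%

The sequences differ at positions 4 (F/H), 6 (W/S), 8 (W/E), 9 (P/Q).
15 of the 19 sites match, so the percent identity is 15/19 × 100 = 78.95%.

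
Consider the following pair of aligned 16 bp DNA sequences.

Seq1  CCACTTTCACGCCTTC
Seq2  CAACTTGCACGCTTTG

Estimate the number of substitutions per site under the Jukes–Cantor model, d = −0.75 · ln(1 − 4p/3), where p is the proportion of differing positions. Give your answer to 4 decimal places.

Differing sites — 2:C/A; 7:T/G; 13:C/T; 16:C/G.
p = 4/16 = 0.250000.
d = −0.75 · ln(1 − (4/3)·0.250000) = −0.75 · ln(0.666667) = −0.75 · (-0.405465) = 0.3041.

0.3041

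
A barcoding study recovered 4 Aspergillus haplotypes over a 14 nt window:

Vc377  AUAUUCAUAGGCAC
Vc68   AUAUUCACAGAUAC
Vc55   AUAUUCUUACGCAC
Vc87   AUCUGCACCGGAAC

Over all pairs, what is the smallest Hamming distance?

Pairwise Hamming distances:
  Vc377 vs Vc68: 3
  Vc377 vs Vc55: 2
  Vc377 vs Vc87: 5
  Vc68 vs Vc55: 5
  Vc68 vs Vc87: 5
  Vc55 vs Vc87: 7
The smallest is 2, between Vc377 and Vc55.

2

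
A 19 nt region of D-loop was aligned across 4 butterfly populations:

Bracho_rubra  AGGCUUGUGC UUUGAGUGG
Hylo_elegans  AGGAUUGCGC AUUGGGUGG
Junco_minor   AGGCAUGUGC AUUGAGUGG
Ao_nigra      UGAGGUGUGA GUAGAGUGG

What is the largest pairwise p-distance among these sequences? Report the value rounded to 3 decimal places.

0.474

Pairwise Hamming distances:
  Bracho_rubra vs Hylo_elegans: 4
  Bracho_rubra vs Junco_minor: 2
  Bracho_rubra vs Ao_nigra: 7
  Hylo_elegans vs Junco_minor: 4
  Hylo_elegans vs Ao_nigra: 9
  Junco_minor vs Ao_nigra: 7
The largest is 9 mismatches, between Hylo_elegans and Ao_nigra; p = 9/19 = 0.474.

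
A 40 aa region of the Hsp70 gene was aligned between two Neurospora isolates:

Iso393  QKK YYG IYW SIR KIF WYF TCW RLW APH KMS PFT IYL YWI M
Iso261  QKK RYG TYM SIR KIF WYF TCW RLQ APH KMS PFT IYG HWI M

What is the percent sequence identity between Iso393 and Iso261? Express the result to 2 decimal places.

Mismatches occur at site 4 (Y→R), site 7 (I→T), site 9 (W→M), site 24 (W→Q), site 36 (L→G), site 37 (Y→H).
34 of the 40 sites match, so the percent identity is 34/40 × 100 = 85.00%.

85.00%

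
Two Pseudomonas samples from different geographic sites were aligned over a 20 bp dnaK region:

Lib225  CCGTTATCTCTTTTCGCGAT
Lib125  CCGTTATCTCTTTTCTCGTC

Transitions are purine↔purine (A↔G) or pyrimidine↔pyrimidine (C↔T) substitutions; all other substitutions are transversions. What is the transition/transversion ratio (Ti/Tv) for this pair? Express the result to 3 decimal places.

Differing sites — 16:G/T (Tv); 19:A/T (Tv); 20:T/C (Ti).
Of the 3 differences, 1 transition and 2 transversions, so Ti/Tv = 1/2 = 0.500.

0.500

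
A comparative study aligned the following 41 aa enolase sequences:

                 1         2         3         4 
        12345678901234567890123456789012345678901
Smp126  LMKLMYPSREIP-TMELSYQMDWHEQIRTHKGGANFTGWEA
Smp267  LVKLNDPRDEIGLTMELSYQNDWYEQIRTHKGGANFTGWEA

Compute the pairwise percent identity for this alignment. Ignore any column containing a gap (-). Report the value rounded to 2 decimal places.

80.00%

Excluding the 1 gap column leaves 40 comparable sites.
The sequences differ at positions 2 (M/V), 5 (M/N), 6 (Y/D), 8 (S/R), 9 (R/D), 12 (P/G), 21 (M/N), 24 (H/Y).
32 of the 40 comparable sites match, so the percent identity is 32/40 × 100 = 80.00%.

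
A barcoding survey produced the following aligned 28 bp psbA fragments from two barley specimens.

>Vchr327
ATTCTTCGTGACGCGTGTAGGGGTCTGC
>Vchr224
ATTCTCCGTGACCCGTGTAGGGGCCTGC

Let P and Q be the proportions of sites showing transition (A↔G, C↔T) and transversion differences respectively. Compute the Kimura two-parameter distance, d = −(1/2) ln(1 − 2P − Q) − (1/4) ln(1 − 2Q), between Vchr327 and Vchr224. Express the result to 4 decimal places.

Mismatches occur at site 6 (T→C, transition), site 13 (G→C, transversion), site 24 (T→C, transition).
Of the 3 differences, 2 transitions and 1 transversion over 28 sites: P = 2/28 = 0.071429, Q = 1/28 = 0.035714.
d = −0.5·ln(0.821428) − 0.25·ln(0.928572) = −0.5·(-0.196711) − 0.25·(-0.074107) = 0.1169.

0.1169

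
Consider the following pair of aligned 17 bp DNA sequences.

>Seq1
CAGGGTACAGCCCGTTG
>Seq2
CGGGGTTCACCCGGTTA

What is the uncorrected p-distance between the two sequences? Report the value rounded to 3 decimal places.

The sequences differ at positions 2 (A/G), 7 (A/T), 10 (G/C), 13 (C/G), 17 (G/A).
There are 5 differences over 17 sites, so p = 5/17 = 0.294.

0.294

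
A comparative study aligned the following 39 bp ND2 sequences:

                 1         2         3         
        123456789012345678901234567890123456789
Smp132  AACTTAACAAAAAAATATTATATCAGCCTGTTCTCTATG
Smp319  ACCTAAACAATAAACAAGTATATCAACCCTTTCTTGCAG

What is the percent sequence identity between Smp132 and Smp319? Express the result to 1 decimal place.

66.7%

Mismatches occur at site 2 (A/C), site 5 (T/A), site 11 (A/T), site 15 (A/C), site 16 (T/A), site 18 (T/G), site 26 (G/A), site 29 (T/C), site 30 (G/T), site 35 (C/T), site 36 (T/G), site 37 (A/C), site 38 (T/A).
26 of the 39 sites match, so the percent identity is 26/39 × 100 = 66.7%.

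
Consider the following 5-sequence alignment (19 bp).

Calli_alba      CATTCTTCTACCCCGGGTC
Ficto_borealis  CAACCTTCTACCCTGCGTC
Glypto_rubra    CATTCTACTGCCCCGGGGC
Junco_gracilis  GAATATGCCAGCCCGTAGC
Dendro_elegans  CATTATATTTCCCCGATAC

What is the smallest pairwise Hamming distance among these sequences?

Pairwise Hamming distances:
  Calli_alba vs Ficto_borealis: 4
  Calli_alba vs Glypto_rubra: 3
  Calli_alba vs Junco_gracilis: 9
  Calli_alba vs Dendro_elegans: 7
  Ficto_borealis vs Glypto_rubra: 7
  Ficto_borealis vs Junco_gracilis: 10
  Ficto_borealis vs Dendro_elegans: 10
  Glypto_rubra vs Junco_gracilis: 9
  Glypto_rubra vs Dendro_elegans: 6
  Junco_gracilis vs Dendro_elegans: 10
The smallest is 3, between Calli_alba and Glypto_rubra.

3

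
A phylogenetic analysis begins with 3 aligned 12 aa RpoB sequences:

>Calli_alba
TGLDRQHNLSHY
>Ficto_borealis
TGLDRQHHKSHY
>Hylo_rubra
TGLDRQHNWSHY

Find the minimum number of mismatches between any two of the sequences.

1

Pairwise Hamming distances:
  Calli_alba vs Ficto_borealis: 2
  Calli_alba vs Hylo_rubra: 1
  Ficto_borealis vs Hylo_rubra: 2
The smallest is 1, between Calli_alba and Hylo_rubra.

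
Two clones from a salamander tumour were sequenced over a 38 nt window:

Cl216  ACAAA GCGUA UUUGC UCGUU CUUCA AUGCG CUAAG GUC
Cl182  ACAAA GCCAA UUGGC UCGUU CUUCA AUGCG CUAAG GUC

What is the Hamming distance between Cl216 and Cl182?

Mismatches occur at site 8 (G/C), site 9 (U/A), site 13 (U/G).
That gives 3 mismatches out of 38 aligned sites, so the Hamming distance is 3.

3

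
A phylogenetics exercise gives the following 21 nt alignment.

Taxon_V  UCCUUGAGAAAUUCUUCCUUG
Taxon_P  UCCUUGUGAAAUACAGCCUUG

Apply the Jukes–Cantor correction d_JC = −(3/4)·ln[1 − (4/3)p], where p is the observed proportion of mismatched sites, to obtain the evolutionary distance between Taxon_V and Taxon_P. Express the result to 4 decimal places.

0.2197

Differing sites — 7:A/U; 13:U/A; 15:U/A; 16:U/G.
p = 4/21 = 0.190476.
d = −0.75 · ln(1 − (4/3)·0.190476) = −0.75 · ln(0.746032) = −0.75 · (-0.292987) = 0.2197.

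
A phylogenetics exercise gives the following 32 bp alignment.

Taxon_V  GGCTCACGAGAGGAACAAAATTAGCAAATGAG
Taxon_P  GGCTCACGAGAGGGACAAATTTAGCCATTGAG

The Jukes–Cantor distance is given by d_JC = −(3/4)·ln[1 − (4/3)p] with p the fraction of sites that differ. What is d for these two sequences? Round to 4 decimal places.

0.1367

Differing sites — 14:A/G; 20:A/T; 26:A/C; 28:A/T.
p = 4/32 = 0.125000.
d = −0.75 · ln(1 − (4/3)·0.125000) = −0.75 · ln(0.833333) = −0.75 · (-0.182322) = 0.1367.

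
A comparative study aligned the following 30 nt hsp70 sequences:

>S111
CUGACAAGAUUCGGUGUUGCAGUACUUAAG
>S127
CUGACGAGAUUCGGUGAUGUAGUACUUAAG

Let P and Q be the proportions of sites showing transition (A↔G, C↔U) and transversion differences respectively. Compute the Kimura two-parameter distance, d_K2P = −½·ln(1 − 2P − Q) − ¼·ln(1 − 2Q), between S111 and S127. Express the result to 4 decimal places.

Differing sites — 6:A/G (Ti); 17:U/A (Tv); 20:C/U (Ti).
Of the 3 differences, 2 transitions and 1 transversion over 30 sites: P = 2/30 = 0.066667, Q = 1/30 = 0.033333.
d = −0.5·ln(0.833333) − 0.25·ln(0.933334) = −0.5·(-0.182322) − 0.25·(-0.068992) = 0.1084.

0.1084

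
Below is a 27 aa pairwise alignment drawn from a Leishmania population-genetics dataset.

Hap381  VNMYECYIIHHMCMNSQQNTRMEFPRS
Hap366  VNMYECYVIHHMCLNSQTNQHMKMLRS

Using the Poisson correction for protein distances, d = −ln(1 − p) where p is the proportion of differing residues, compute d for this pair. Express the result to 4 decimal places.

The sequences differ at positions 8 (I/V), 14 (M/L), 18 (Q/T), 20 (T/Q), 21 (R/H), 23 (E/K), 24 (F/M), 25 (P/L).
p = 8/27 = 0.296296.
d = −ln(1 − 0.296296) = −ln(0.703704) = 0.3514.

0.3514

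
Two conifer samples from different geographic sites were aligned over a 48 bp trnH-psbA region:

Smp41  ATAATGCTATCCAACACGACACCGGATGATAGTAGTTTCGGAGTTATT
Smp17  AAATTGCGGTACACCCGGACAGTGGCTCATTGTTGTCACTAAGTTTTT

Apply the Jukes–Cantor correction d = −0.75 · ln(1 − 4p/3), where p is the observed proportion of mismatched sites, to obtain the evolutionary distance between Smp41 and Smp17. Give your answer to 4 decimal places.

The sequences differ at positions 2 (T/A), 4 (A/T), 8 (T/G), 9 (A/G), 11 (C/A), 14 (A/C), 16 (A/C), 17 (C/G), 22 (C/G), 23 (C/T), 26 (A/C), 28 (G/C), 31 (A/T), 34 (A/T), 37 (T/C), 38 (T/A), 40 (G/T), 41 (G/A), 46 (A/T).
p = 19/48 = 0.395833.
d = −0.75 · ln(1 − (4/3)·0.395833) = −0.75 · ln(0.472223) = −0.75 · (-0.750304) = 0.5627.

0.5627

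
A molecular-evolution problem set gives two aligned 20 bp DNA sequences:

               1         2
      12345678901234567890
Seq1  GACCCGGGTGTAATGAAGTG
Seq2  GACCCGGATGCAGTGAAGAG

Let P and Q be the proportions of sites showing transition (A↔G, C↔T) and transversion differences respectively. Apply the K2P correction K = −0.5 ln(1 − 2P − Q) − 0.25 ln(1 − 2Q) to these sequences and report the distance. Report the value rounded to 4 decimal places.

0.2417

Differing sites — 8:G/A (Ti); 11:T/C (Ti); 13:A/G (Ti); 19:T/A (Tv).
Of the 4 differences, 3 transitions and 1 transversion over 20 sites: P = 3/20 = 0.150000, Q = 1/20 = 0.050000.
d = −0.5·ln(0.650000) − 0.25·ln(0.900000) = −0.5·(-0.430783) − 0.25·(-0.105361) = 0.2417.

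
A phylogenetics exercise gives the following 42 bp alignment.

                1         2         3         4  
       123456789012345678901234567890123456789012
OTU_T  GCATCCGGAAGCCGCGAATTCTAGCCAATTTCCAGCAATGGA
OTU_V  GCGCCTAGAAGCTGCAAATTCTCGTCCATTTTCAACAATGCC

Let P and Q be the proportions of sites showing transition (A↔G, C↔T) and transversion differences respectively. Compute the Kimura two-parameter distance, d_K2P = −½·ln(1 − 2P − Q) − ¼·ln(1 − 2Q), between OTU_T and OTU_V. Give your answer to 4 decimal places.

0.4238

Mismatches occur at site 3 (A/G, transition), site 4 (T/C, transition), site 6 (C/T, transition), site 7 (G/A, transition), site 13 (C/T, transition), site 16 (G/A, transition), site 23 (A/C, transversion), site 25 (C/T, transition), site 27 (A/C, transversion), site 32 (C/T, transition), site 35 (G/A, transition), site 41 (G/C, transversion), site 42 (A/C, transversion).
Of the 13 differences, 9 transitions and 4 transversions over 42 sites: P = 9/42 = 0.214286, Q = 4/42 = 0.095238.
d = −0.5·ln(0.476190) − 0.25·ln(0.809524) = −0.5·(-0.741938) − 0.25·(-0.211309) = 0.4238.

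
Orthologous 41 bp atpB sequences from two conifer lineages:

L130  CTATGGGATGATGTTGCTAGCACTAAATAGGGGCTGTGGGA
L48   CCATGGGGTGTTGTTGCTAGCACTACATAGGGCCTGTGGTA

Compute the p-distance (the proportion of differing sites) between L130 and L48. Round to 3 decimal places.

Differing sites — 2:T/C; 8:A/G; 11:A/T; 26:A/C; 33:G/C; 40:G/T.
There are 6 differences over 41 sites, so p = 6/41 = 0.146.

0.146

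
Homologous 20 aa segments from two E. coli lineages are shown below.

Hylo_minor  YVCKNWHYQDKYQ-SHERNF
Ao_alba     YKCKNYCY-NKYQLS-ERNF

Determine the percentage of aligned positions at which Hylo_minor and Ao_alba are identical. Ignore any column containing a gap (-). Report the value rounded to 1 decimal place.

76.5%

Excluding the 3 gap columns leaves 17 comparable sites.
Mismatches occur at site 2 (V↔K), site 6 (W↔Y), site 7 (H↔C), site 10 (D↔N).
13 of the 17 comparable sites match, so the percent identity is 13/17 × 100 = 76.5%.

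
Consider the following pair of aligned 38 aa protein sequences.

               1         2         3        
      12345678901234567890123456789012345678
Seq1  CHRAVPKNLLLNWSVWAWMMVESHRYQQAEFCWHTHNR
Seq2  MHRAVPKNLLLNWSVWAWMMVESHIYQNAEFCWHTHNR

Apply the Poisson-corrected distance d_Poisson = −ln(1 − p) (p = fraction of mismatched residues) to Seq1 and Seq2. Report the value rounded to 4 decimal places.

0.0822

Mismatches occur at site 1 (C↔M), site 25 (R↔I), site 28 (Q↔N).
p = 3/38 = 0.078947.
d = −ln(1 − 0.078947) = −ln(0.921053) = 0.0822.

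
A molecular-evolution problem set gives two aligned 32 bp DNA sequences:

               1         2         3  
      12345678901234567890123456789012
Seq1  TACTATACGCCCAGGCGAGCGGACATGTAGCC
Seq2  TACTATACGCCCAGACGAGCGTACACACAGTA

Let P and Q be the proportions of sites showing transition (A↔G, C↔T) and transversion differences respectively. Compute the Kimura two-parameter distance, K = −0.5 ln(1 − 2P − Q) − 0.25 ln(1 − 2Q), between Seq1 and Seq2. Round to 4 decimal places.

0.2684

Mismatches occur at site 15 (G↔A, transition), site 22 (G↔T, transversion), site 26 (T↔C, transition), site 27 (G↔A, transition), site 28 (T↔C, transition), site 31 (C↔T, transition), site 32 (C↔A, transversion).
Of the 7 differences, 5 transitions and 2 transversions over 32 sites: P = 5/32 = 0.156250, Q = 2/32 = 0.062500.
d = −0.5·ln(0.625000) − 0.25·ln(0.875000) = −0.5·(-0.470004) − 0.25·(-0.133531) = 0.2684.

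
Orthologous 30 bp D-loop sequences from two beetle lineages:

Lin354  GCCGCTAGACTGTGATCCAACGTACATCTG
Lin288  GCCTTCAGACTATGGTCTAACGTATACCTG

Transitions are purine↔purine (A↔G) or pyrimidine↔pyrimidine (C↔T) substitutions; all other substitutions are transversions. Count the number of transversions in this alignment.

Mismatches occur at site 4 (G↔T, transversion), site 5 (C↔T, transition), site 6 (T↔C, transition), site 12 (G↔A, transition), site 15 (A↔G, transition), site 18 (C↔T, transition), site 25 (C↔T, transition), site 27 (T↔C, transition).
Of the 8 differences, 7 transitions and 1 transversion, so the answer is 1.

1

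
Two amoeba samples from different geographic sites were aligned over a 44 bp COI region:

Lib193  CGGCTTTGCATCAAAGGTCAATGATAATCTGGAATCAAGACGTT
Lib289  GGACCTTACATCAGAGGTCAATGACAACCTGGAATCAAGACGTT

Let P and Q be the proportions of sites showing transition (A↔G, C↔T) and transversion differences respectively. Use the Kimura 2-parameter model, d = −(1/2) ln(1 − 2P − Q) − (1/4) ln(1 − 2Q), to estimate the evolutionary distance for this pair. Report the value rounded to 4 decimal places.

The sequences differ at positions 1 (C/G, transversion), 3 (G/A, transition), 5 (T/C, transition), 8 (G/A, transition), 14 (A/G, transition), 25 (T/C, transition), 28 (T/C, transition).
Of the 7 differences, 6 transitions and 1 transversion over 44 sites: P = 6/44 = 0.136364, Q = 1/44 = 0.022727.
d = −0.5·ln(0.704545) − 0.25·ln(0.954546) = −0.5·(-0.350203) − 0.25·(-0.046519) = 0.1867.

0.1867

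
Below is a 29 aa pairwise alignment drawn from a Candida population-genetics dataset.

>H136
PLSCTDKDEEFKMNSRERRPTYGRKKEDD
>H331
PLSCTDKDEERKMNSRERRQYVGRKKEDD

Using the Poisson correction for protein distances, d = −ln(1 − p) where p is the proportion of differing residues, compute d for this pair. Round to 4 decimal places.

0.1484

Mismatches occur at site 11 (F→R), site 20 (P→Q), site 21 (T→Y), site 22 (Y→V).
p = 4/29 = 0.137931.
d = −ln(1 − 0.137931) = −ln(0.862069) = 0.1484.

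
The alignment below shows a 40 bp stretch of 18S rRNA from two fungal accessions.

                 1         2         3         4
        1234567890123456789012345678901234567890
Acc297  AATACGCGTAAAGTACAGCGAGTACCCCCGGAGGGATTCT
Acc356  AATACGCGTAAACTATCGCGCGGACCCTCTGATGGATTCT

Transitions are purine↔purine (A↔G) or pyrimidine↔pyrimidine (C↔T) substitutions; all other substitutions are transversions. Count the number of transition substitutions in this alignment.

2

Mismatches occur at site 13 (G→C, transversion), site 16 (C→T, transition), site 17 (A→C, transversion), site 21 (A→C, transversion), site 23 (T→G, transversion), site 28 (C→T, transition), site 30 (G→T, transversion), site 33 (G→T, transversion).
Of the 8 differences, 2 transitions and 6 transversions, so the answer is 2.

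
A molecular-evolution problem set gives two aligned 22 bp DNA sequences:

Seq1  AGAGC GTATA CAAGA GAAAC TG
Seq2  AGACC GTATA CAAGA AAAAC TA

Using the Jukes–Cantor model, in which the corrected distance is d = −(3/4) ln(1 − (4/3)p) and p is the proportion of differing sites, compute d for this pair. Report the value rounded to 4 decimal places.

Differing sites — 4:G/C; 16:G/A; 22:G/A.
p = 3/22 = 0.136364.
d = −0.75 · ln(1 − (4/3)·0.136364) = −0.75 · ln(0.818181) = −0.75 · (-0.200672) = 0.1505.

0.1505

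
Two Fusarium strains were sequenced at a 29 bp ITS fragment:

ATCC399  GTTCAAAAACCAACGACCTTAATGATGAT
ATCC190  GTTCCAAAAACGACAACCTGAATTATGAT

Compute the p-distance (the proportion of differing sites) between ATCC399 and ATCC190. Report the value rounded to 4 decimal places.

0.2069

The sequences differ at positions 5 (A/C), 10 (C/A), 12 (A/G), 15 (G/A), 20 (T/G), 24 (G/T).
There are 6 differences over 29 sites, so p = 6/29 = 0.2069.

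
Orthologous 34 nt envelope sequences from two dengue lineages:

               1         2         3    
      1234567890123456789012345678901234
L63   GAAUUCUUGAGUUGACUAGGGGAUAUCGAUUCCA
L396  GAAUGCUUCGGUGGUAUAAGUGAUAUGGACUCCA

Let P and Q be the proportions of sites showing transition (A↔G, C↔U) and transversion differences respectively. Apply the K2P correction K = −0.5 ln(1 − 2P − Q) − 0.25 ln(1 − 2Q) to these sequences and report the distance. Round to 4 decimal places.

0.3736

Mismatches occur at site 5 (U→G, transversion), site 9 (G→C, transversion), site 10 (A→G, transition), site 13 (U→G, transversion), site 15 (A→U, transversion), site 16 (C→A, transversion), site 19 (G→A, transition), site 21 (G→U, transversion), site 27 (C→G, transversion), site 30 (U→C, transition).
Of the 10 differences, 3 transitions and 7 transversions over 34 sites: P = 3/34 = 0.088235, Q = 7/34 = 0.205882.
d = −0.5·ln(0.617648) − 0.25·ln(0.588236) = −0.5·(-0.481837) − 0.25·(-0.530627) = 0.3736.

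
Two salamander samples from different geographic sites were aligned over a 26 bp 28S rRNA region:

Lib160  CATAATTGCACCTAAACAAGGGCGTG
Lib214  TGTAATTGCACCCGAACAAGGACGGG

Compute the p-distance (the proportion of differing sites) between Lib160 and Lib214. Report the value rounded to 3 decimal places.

0.231

The sequences differ at positions 1 (C/T), 2 (A/G), 13 (T/C), 14 (A/G), 22 (G/A), 25 (T/G).
There are 6 differences over 26 sites, so p = 6/26 = 0.231.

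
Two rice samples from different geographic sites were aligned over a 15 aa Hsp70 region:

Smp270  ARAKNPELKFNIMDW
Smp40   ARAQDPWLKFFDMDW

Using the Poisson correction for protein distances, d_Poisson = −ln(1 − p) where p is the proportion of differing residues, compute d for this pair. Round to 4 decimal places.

0.4055

Differing sites — 4:K/Q; 5:N/D; 7:E/W; 11:N/F; 12:I/D.
p = 5/15 = 0.333333.
d = −ln(1 − 0.333333) = −ln(0.666667) = 0.4055.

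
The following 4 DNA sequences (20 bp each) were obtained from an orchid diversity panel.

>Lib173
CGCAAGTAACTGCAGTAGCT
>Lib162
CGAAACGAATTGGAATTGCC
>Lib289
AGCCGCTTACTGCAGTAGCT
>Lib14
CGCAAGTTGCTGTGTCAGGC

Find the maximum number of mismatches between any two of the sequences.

Pairwise Hamming distances:
  Lib173 vs Lib162: 8
  Lib173 vs Lib289: 5
  Lib173 vs Lib14: 8
  Lib162 vs Lib289: 11
  Lib162 vs Lib14: 12
  Lib289 vs Lib14: 11
The largest is 12, between Lib162 and Lib14.

12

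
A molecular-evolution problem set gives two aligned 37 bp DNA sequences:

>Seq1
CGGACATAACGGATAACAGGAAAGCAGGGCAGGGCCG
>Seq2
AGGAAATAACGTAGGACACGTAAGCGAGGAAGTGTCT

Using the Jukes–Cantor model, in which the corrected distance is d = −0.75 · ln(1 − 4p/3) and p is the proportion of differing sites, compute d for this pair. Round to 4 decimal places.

Differing sites — 1:C/A; 5:C/A; 12:G/T; 14:T/G; 15:A/G; 19:G/C; 21:A/T; 26:A/G; 27:G/A; 30:C/A; 33:G/T; 35:C/T; 37:G/T.
p = 13/37 = 0.351351.
d = −0.75 · ln(1 − (4/3)·0.351351) = −0.75 · ln(0.531532) = −0.75 · (-0.631992) = 0.4740.

0.4740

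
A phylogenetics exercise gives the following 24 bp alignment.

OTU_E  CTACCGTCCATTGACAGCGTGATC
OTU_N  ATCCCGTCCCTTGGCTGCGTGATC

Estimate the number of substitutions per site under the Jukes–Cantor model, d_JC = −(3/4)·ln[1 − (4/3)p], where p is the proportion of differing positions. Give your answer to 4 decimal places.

Mismatches occur at site 1 (C↔A), site 3 (A↔C), site 10 (A↔C), site 14 (A↔G), site 16 (A↔T).
p = 5/24 = 0.208333.
d = −0.75 · ln(1 − (4/3)·0.208333) = −0.75 · ln(0.722223) = −0.75 · (-0.325421) = 0.2441.

0.2441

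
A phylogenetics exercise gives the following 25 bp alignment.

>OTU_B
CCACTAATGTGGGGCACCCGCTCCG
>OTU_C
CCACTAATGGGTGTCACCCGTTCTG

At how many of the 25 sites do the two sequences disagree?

5

Mismatches occur at site 10 (T/G), site 12 (G/T), site 14 (G/T), site 21 (C/T), site 24 (C/T).
That gives 5 mismatches out of 25 aligned sites, so the Hamming distance is 5.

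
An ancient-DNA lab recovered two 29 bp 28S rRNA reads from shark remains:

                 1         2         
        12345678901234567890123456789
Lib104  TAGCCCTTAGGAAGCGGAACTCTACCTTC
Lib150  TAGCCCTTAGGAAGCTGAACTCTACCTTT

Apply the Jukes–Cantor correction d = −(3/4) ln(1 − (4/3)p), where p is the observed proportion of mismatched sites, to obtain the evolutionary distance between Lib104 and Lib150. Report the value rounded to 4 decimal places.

0.0723

Mismatches occur at site 16 (G/T), site 29 (C/T).
p = 2/29 = 0.068966.
d = −0.75 · ln(1 − (4/3)·0.068966) = −0.75 · ln(0.908045) = −0.75 · (-0.096461) = 0.0723.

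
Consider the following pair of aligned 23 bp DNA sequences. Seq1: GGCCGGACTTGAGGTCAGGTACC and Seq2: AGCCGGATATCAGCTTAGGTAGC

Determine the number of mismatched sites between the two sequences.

Differing sites — 1:G/A; 8:C/T; 9:T/A; 11:G/C; 14:G/C; 16:C/T; 22:C/G.
That gives 7 mismatches out of 23 aligned sites, so the Hamming distance is 7.

7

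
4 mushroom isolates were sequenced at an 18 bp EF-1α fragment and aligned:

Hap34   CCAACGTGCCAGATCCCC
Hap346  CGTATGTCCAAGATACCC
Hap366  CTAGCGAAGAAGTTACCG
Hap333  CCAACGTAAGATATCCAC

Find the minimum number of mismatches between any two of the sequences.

Pairwise Hamming distances:
  Hap34 vs Hap346: 6
  Hap34 vs Hap366: 9
  Hap34 vs Hap333: 5
  Hap346 vs Hap366: 9
  Hap346 vs Hap333: 9
  Hap366 vs Hap333: 10
The smallest is 5, between Hap34 and Hap333.

5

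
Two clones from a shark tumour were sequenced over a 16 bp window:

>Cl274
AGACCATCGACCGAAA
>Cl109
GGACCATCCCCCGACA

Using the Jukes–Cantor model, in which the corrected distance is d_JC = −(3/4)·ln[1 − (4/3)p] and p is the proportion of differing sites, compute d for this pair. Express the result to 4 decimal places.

Differing sites — 1:A/G; 9:G/C; 10:A/C; 15:A/C.
p = 4/16 = 0.250000.
d = −0.75 · ln(1 − (4/3)·0.250000) = −0.75 · ln(0.666667) = −0.75 · (-0.405465) = 0.3041.

0.3041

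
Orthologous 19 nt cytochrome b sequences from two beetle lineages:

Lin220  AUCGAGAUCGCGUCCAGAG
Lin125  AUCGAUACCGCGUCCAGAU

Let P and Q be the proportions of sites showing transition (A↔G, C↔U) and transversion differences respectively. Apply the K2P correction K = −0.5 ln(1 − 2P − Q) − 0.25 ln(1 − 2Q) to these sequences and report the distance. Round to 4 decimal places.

Differing sites — 6:G/U (Tv); 8:U/C (Ti); 19:G/U (Tv).
Of the 3 differences, 1 transition and 2 transversions over 19 sites: P = 1/19 = 0.052632, Q = 2/19 = 0.105263.
d = −0.5·ln(0.789473) − 0.25·ln(0.789474) = −0.5·(-0.236390) − 0.25·(-0.236388) = 0.1773.

0.1773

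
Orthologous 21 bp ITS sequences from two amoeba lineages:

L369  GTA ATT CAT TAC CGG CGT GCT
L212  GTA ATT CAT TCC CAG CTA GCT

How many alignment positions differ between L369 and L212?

4

Mismatches occur at site 11 (A/C), site 14 (G/A), site 17 (G/T), site 18 (T/A).
That gives 4 mismatches out of 21 aligned sites, so the Hamming distance is 4.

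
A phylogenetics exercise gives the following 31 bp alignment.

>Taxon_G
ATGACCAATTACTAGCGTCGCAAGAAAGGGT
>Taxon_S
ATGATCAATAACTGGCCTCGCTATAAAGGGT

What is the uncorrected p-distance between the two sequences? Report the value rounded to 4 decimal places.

0.1935

The sequences differ at positions 5 (C/T), 10 (T/A), 14 (A/G), 17 (G/C), 22 (A/T), 24 (G/T).
There are 6 differences over 31 sites, so p = 6/31 = 0.1935.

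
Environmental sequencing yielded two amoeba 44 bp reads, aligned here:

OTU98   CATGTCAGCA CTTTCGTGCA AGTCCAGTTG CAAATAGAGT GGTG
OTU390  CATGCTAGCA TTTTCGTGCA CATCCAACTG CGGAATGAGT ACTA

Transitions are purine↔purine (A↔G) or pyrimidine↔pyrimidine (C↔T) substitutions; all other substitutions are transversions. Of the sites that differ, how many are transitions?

The sequences differ at positions 5 (T/C, transition), 6 (C/T, transition), 11 (C/T, transition), 21 (A/C, transversion), 22 (G/A, transition), 27 (G/A, transition), 28 (T/C, transition), 32 (A/G, transition), 33 (A/G, transition), 35 (T/A, transversion), 36 (A/T, transversion), 41 (G/A, transition), 42 (G/C, transversion), 44 (G/A, transition).
Of the 14 differences, 10 transitions and 4 transversions, so the answer is 10.

10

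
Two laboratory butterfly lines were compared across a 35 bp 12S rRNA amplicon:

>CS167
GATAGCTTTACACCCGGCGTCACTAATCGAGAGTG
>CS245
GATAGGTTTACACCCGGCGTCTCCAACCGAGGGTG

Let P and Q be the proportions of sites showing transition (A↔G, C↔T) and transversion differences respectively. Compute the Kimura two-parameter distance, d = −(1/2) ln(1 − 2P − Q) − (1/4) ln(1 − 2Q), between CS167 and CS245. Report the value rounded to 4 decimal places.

The sequences differ at positions 6 (C/G, transversion), 22 (A/T, transversion), 24 (T/C, transition), 27 (T/C, transition), 32 (A/G, transition).
Of the 5 differences, 3 transitions and 2 transversions over 35 sites: P = 3/35 = 0.085714, Q = 2/35 = 0.057143.
d = −0.5·ln(0.771429) − 0.25·ln(0.885714) = −0.5·(-0.259511) − 0.25·(-0.121361) = 0.1601.

0.1601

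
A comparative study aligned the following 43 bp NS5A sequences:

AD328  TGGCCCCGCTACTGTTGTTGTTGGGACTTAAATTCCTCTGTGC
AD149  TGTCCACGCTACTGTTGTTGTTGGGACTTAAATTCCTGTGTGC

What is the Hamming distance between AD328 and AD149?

3

Differing sites — 3:G/T; 6:C/A; 38:C/G.
That gives 3 mismatches out of 43 aligned sites, so the Hamming distance is 3.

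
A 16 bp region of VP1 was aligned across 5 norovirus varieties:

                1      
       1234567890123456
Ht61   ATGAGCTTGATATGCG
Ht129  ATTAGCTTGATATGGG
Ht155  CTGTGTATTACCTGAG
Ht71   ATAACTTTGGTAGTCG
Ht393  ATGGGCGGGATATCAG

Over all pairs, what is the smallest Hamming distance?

Pairwise Hamming distances:
  Ht61 vs Ht129: 2
  Ht61 vs Ht155: 8
  Ht61 vs Ht71: 6
  Ht61 vs Ht393: 5
  Ht129 vs Ht155: 9
  Ht129 vs Ht71: 7
  Ht129 vs Ht393: 6
  Ht155 vs Ht71: 12
  Ht155 vs Ht393: 9
  Ht71 vs Ht393: 10
The smallest is 2, between Ht61 and Ht129.

2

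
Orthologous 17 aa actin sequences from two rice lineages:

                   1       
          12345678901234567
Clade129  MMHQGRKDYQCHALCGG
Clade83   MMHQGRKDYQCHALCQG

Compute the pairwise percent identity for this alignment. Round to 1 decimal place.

A single mismatch occurs at site 16 (G↔Q).
16 of the 17 sites match, so the percent identity is 16/17 × 100 = 94.1%.

94.1%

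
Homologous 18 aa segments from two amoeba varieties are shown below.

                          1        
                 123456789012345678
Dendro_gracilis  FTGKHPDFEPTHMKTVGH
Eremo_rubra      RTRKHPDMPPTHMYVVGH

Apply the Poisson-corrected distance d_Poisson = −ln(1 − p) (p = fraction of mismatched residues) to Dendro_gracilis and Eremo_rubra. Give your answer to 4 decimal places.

0.4055

Mismatches occur at site 1 (F/R), site 3 (G/R), site 8 (F/M), site 9 (E/P), site 14 (K/Y), site 15 (T/V).
p = 6/18 = 0.333333.
d = −ln(1 − 0.333333) = −ln(0.666667) = 0.4055.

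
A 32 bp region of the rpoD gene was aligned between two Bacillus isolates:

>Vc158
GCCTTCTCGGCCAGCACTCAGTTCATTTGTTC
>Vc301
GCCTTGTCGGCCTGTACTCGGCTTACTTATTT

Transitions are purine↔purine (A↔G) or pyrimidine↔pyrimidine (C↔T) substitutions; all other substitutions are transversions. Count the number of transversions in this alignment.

2

Differing sites — 6:C/G (Tv); 13:A/T (Tv); 15:C/T (Ti); 20:A/G (Ti); 22:T/C (Ti); 24:C/T (Ti); 26:T/C (Ti); 29:G/A (Ti); 32:C/T (Ti).
Of the 9 differences, 7 transitions and 2 transversions, so the answer is 2.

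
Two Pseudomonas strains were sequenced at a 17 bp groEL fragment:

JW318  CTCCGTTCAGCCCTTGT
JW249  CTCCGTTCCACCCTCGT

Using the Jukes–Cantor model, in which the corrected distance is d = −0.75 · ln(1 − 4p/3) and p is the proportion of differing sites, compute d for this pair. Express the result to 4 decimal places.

Differing sites — 9:A/C; 10:G/A; 15:T/C.
p = 3/17 = 0.176471.
d = −0.75 · ln(1 − (4/3)·0.176471) = −0.75 · ln(0.764705) = −0.75 · (-0.268265) = 0.2012.

0.2012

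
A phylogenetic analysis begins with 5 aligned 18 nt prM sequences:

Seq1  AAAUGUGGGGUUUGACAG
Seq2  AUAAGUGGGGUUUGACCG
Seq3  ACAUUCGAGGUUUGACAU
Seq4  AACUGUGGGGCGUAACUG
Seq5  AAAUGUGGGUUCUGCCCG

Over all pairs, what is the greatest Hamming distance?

Pairwise Hamming distances:
  Seq1 vs Seq2: 3
  Seq1 vs Seq3: 5
  Seq1 vs Seq4: 5
  Seq1 vs Seq5: 4
  Seq2 vs Seq3: 7
  Seq2 vs Seq4: 7
  Seq2 vs Seq5: 5
  Seq3 vs Seq4: 10
  Seq3 vs Seq5: 9
  Seq4 vs Seq5: 7
The largest is 10, between Seq3 and Seq4.

10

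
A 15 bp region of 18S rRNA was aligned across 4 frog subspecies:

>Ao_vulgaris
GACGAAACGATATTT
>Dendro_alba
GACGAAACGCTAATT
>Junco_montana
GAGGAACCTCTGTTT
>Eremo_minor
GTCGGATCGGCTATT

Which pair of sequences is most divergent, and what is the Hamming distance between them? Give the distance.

Pairwise Hamming distances:
  Ao_vulgaris vs Dendro_alba: 2
  Ao_vulgaris vs Junco_montana: 5
  Ao_vulgaris vs Eremo_minor: 7
  Dendro_alba vs Junco_montana: 5
  Dendro_alba vs Eremo_minor: 6
  Junco_montana vs Eremo_minor: 9
The largest is 9, between Junco_montana and Eremo_minor.

9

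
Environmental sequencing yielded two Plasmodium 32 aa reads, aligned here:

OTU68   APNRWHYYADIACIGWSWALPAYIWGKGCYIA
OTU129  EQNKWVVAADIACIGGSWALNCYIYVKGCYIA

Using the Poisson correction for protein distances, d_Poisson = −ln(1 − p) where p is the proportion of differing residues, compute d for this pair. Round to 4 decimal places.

0.4212

Differing sites — 1:A/E; 2:P/Q; 4:R/K; 6:H/V; 7:Y/V; 8:Y/A; 16:W/G; 21:P/N; 22:A/C; 25:W/Y; 26:G/V.
p = 11/32 = 0.343750.
d = −ln(1 − 0.343750) = −ln(0.656250) = 0.4212.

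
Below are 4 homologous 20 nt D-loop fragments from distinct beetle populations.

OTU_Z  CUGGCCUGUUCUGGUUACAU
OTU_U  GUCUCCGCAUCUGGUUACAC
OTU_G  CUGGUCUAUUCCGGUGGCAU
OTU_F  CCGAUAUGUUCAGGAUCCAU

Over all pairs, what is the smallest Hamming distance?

Pairwise Hamming distances:
  OTU_Z vs OTU_U: 7
  OTU_Z vs OTU_G: 5
  OTU_Z vs OTU_F: 7
  OTU_U vs OTU_G: 11
  OTU_U vs OTU_F: 13
  OTU_G vs OTU_F: 8
The smallest is 5, between OTU_Z and OTU_G.

5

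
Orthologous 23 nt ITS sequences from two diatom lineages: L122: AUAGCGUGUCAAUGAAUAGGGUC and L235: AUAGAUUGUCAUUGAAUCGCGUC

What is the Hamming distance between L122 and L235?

5

Differing sites — 5:C/A; 6:G/U; 12:A/U; 18:A/C; 20:G/C.
That gives 5 mismatches out of 23 aligned sites, so the Hamming distance is 5.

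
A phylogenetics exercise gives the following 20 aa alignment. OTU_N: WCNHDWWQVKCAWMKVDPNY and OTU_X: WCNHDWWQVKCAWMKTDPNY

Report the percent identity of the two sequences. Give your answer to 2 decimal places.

95.00%

Differing sites — 16:V/T.
19 of the 20 sites match, so the percent identity is 19/20 × 100 = 95.00%.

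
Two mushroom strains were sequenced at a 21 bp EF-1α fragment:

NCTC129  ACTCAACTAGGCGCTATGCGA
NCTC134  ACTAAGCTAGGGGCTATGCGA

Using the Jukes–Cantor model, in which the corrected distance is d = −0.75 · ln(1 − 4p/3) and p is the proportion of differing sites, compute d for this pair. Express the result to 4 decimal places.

Mismatches occur at site 4 (C/A), site 6 (A/G), site 12 (C/G).
p = 3/21 = 0.142857.
d = −0.75 · ln(1 − (4/3)·0.142857) = −0.75 · ln(0.809524) = −0.75 · (-0.211309) = 0.1585.

0.1585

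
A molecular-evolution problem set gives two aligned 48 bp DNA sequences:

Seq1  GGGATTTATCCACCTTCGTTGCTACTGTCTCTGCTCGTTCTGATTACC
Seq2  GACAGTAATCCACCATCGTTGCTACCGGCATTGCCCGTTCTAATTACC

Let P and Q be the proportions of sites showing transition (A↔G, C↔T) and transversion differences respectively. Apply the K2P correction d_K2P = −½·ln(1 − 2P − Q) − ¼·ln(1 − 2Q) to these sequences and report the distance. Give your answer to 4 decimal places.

Differing sites — 2:G/A (Ti); 3:G/C (Tv); 5:T/G (Tv); 7:T/A (Tv); 15:T/A (Tv); 26:T/C (Ti); 28:T/G (Tv); 30:T/A (Tv); 31:C/T (Ti); 35:T/C (Ti); 42:G/A (Ti).
Of the 11 differences, 5 transitions and 6 transversions over 48 sites: P = 5/48 = 0.104167, Q = 6/48 = 0.125000.
d = −0.5·ln(0.666666) − 0.25·ln(0.750000) = −0.5·(-0.405466) − 0.25·(-0.287682) = 0.2747.

0.2747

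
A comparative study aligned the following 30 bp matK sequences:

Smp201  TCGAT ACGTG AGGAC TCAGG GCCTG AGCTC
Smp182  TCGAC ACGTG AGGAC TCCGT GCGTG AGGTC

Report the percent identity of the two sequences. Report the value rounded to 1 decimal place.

Mismatches occur at site 5 (T→C), site 18 (A→C), site 20 (G→T), site 23 (C→G), site 28 (C→G).
25 of the 30 sites match, so the percent identity is 25/30 × 100 = 83.3%.

83.3%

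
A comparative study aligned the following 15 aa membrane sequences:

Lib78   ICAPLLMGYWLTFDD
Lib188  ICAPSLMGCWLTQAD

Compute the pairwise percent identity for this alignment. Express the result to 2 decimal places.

Mismatches occur at site 5 (L/S), site 9 (Y/C), site 13 (F/Q), site 14 (D/A).
11 of the 15 sites match, so the percent identity is 11/15 × 100 = 73.33%.

73.33%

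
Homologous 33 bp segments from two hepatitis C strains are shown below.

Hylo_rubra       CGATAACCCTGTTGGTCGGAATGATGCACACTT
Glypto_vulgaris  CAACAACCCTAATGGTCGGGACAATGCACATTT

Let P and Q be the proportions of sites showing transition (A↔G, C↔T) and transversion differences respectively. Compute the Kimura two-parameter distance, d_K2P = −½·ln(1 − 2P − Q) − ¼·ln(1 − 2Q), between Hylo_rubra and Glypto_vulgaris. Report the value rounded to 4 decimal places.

The sequences differ at positions 2 (G/A, transition), 4 (T/C, transition), 11 (G/A, transition), 12 (T/A, transversion), 20 (A/G, transition), 22 (T/C, transition), 23 (G/A, transition), 31 (C/T, transition).
Of the 8 differences, 7 transitions and 1 transversion over 33 sites: P = 7/33 = 0.212121, Q = 1/33 = 0.030303.
d = −0.5·ln(0.545455) − 0.25·ln(0.939394) = −0.5·(-0.606135) − 0.25·(-0.062520) = 0.3187.

0.3187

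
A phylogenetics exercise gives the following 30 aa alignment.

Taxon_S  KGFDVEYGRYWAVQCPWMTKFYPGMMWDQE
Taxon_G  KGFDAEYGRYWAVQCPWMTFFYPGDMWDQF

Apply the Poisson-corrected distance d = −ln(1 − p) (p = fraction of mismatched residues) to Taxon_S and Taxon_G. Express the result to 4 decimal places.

Differing sites — 5:V/A; 20:K/F; 25:M/D; 30:E/F.
p = 4/30 = 0.133333.
d = −ln(1 − 0.133333) = −ln(0.866667) = 0.1431.

0.1431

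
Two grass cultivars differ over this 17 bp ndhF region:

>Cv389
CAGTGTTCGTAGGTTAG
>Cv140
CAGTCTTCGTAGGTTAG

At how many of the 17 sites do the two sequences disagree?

The sequences differ at position 5 (G/C).
That gives 1 mismatch out of 17 aligned sites, so the Hamming distance is 1.

1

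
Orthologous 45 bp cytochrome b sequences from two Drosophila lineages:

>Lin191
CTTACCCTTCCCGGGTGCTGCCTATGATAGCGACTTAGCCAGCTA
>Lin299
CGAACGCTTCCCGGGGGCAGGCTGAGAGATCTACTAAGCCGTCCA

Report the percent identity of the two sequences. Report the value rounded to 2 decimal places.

66.67%

The sequences differ at positions 2 (T/G), 3 (T/A), 6 (C/G), 16 (T/G), 19 (T/A), 21 (C/G), 24 (A/G), 25 (T/A), 28 (T/G), 30 (G/T), 32 (G/T), 36 (T/A), 41 (A/G), 42 (G/T), 44 (T/C).
30 of the 45 sites match, so the percent identity is 30/45 × 100 = 66.67%.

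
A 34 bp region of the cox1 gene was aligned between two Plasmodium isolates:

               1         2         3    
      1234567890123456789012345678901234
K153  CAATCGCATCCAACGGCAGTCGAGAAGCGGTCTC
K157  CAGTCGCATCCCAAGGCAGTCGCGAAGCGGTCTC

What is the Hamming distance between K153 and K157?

4

Differing sites — 3:A/G; 12:A/C; 14:C/A; 23:A/C.
That gives 4 mismatches out of 34 aligned sites, so the Hamming distance is 4.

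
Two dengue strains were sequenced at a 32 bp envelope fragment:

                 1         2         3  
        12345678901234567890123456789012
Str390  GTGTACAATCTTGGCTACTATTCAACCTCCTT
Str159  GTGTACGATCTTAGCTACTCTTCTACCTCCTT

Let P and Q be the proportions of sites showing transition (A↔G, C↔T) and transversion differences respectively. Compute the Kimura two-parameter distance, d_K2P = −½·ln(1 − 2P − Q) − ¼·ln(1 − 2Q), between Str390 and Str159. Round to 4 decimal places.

Mismatches occur at site 7 (A→G, transition), site 13 (G→A, transition), site 20 (A→C, transversion), site 24 (A→T, transversion).
Of the 4 differences, 2 transitions and 2 transversions over 32 sites: P = 2/32 = 0.062500, Q = 2/32 = 0.062500.
d = −0.5·ln(0.812500) − 0.25·ln(0.875000) = −0.5·(-0.207639) − 0.25·(-0.133531) = 0.1372.

0.1372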